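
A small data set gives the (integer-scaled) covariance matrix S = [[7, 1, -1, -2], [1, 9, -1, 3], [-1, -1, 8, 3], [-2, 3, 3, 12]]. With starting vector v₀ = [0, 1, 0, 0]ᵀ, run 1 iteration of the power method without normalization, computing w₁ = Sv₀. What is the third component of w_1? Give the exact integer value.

-1

w1 = Sv₀ = (7·0 + 1·1 + (-1)·0 + (-2)·0; 1·0 + 9·1 + (-1)·0 + 3·0; (-1)·0 + (-1)·1 + 8·0 + 3·0; (-2)·0 + 3·1 + 3·0 + 12·0) = (1, 9, -1, 3)
The requested component of w1 is -1.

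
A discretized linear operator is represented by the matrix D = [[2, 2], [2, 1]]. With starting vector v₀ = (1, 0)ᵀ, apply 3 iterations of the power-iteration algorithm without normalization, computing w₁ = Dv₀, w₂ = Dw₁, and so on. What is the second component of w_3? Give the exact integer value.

22

w1 = Dv₀ = (2, 2)
w2 = Dw1 = (8, 6)
w3 = Dw2 = (28, 22)
The requested component of w3 is 22.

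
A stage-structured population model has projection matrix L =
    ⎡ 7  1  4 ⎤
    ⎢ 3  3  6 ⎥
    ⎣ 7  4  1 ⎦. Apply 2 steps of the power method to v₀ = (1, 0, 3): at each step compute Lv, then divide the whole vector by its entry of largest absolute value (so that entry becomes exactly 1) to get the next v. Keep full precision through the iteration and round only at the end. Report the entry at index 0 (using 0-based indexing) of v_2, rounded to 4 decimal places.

0.8546

Lv0 = (19.00000, 21.00000, 10.00000); divide by 21.00000 → v1 = (0.90476, 1.00000, 0.47619)
Lv1 = (9.23810, 8.57143, 10.80952); divide by 10.80952 → v2 = (0.85463, 0.79295, 1.00000)
Requested entry of v2: 194/227 = 0.8546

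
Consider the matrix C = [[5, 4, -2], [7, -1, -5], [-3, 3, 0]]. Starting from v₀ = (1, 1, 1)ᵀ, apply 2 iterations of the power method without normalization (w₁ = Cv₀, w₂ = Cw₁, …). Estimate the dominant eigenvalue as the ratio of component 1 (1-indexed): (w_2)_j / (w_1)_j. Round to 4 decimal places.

w1 = Cv₀ = (7, 1, 0)
w2 = Cw1 = (39, 48, -18)
Ratio at component: 39 / 7 = 5.5714

5.5714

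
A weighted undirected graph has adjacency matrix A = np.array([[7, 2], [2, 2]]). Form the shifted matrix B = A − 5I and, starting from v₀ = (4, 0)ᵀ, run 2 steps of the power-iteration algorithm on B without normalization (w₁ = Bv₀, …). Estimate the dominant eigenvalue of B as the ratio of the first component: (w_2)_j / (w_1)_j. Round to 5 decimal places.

B = A − 5I has rows (2, 2); (2, -3)
w1 = Bv₀ = (2·4 + 2·0; 2·4 + (-3)·0) = (8, 8)
w2 = Bw1 = (2·8 + 2·8; 2·8 + (-3)·8) = (32, -8)
Ratio: 32/8 = 4.00000

μ ≈ 4.00000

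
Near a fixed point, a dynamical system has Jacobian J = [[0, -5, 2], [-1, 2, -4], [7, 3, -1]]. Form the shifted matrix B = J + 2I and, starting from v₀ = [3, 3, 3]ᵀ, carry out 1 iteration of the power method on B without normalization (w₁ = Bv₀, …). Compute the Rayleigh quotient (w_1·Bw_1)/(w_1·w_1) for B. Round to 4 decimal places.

μ ≈ 0.2683

B = J + 2I has rows (2, -5, 2); (-1, 4, -4); (7, 3, 1)
w1 = Bv₀ = (2·3 + (-5)·3 + 2·3; (-1)·3 + 4·3 + (-4)·3; 7·3 + 3·3 + 1·3) = (-3, -3, 33)
Bw1 = (75, -141, 3)
w1·Bw1 = 297; w1·w1 = 1107; μ ≈ 297/1107 = 0.2683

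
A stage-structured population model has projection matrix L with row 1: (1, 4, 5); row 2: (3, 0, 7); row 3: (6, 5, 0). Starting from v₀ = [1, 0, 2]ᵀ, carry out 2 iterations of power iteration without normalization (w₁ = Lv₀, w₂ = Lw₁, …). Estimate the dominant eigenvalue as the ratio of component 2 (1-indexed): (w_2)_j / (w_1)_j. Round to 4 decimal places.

w1 = Lv₀ = (11, 17, 6)
w2 = Lw1 = (109, 75, 151)
Ratio at component: 75 / 17 = 4.4118

4.4118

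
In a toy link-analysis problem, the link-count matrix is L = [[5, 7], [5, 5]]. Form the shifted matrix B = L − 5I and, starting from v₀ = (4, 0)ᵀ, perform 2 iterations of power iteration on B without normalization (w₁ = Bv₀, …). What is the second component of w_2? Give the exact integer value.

0

B = L − 5I has rows (0, 7); (5, 0)
w1 = Bv₀ = (0, 20)
w2 = Bw1 = (140, 0)
Requested component of w2: 0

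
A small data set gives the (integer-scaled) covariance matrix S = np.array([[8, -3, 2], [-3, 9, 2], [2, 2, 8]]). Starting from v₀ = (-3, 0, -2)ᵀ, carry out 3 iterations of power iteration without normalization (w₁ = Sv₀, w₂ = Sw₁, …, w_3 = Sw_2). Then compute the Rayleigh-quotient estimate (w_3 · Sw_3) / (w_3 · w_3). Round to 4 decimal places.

10.5392

w1 = Sv₀ = (8·(-3) + (-3)·0 + 2·(-2); (-3)·(-3) + 9·0 + 2·(-2); 2·(-3) + 2·0 + 8·(-2)) = (-28, 5, -22)
w2 = Sw1 = (8·(-28) + (-3)·5 + 2·(-22); (-3)·(-28) + 9·5 + 2·(-22); 2·(-28) + 2·5 + 8·(-22)) = (-283, 85, -222)
w3 = Sw2 = (-2963, 1170, -2172)
Sw3 = (-31558, 15075, -20962)
w3·Sw3 = (-2963)·(-31558) + 1170·15075 + (-2172)·(-20962) = 156673568; w3·w3 = (-2963)·(-2963) + 1170·1170 + (-2172)·(-2172) = 14865853
λ ≈ 156673568/14865853 = 10.5392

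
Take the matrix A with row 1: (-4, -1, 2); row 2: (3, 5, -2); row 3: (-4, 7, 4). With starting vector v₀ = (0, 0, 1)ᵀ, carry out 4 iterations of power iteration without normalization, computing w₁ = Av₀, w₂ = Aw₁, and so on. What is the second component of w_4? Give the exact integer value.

w1 = Av₀ = (2, -2, 4)
w2 = Aw1 = (2, -12, -6)
w3 = Aw2 = (-8, -42, -116)
w4 = Aw3 = (-158, -2, -726)
The requested component of w4 is -2.

-2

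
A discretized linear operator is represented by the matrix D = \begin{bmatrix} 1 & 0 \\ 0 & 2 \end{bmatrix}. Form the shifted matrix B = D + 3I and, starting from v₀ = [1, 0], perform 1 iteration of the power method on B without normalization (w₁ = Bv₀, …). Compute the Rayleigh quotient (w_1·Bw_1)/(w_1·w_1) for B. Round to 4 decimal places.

B = D + 3I has rows (4, 0); (0, 5)
w1 = Bv₀ = (4, 0)
Bw1 = (16, 0)
w1·Bw1 = 64; w1·w1 = 16; μ ≈ 64/16 = 4.0000

4.0000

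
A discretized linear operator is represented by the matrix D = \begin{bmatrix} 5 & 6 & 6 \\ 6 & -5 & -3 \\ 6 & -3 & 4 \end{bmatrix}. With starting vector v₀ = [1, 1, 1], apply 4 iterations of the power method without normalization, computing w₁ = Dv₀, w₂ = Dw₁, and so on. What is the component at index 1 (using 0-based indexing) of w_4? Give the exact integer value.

9604

w1 = Dv₀ = (5·1 + 6·1 + 6·1; 6·1 + (-5)·1 + (-3)·1; 6·1 + (-3)·1 + 4·1) = (17, -2, 7)
w2 = Dw1 = (5·17 + 6·(-2) + 6·7; 6·17 + (-5)·(-2) + (-3)·7; 6·17 + (-3)·(-2) + 4·7) = (115, 91, 136)
w3 = Dw2 = (1937, -173, 961)
w4 = Dw3 = (14413, 9604, 15985)
The requested component of w4 is 9604.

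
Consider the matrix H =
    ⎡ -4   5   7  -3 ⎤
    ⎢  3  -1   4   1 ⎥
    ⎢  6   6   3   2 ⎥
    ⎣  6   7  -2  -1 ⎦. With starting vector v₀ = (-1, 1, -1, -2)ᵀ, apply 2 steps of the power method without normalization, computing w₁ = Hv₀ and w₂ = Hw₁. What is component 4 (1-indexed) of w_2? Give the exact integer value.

w1 = Hv₀ = (8, -10, -7, 5)
w2 = Hw1 = (-146, 11, -23, -13)
The requested component of w2 is -13.

-13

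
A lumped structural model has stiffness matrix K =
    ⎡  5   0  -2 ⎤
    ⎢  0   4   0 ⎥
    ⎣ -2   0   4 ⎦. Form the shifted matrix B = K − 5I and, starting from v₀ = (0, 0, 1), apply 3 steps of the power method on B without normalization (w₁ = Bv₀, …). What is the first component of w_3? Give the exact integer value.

B = K − 5I has rows (0, 0, -2); (0, -1, 0); (-2, 0, -1)
w1 = Bv₀ = (0·0 + 0·0 + (-2)·1; 0·0 + (-1)·0 + 0·1; (-2)·0 + 0·0 + (-1)·1) = (-2, 0, -1)
w2 = Bw1 = (0·(-2) + 0·0 + (-2)·(-1); 0·(-2) + (-1)·0 + 0·(-1); (-2)·(-2) + 0·0 + (-1)·(-1)) = (2, 0, 5)
w3 = Bw2 = (-10, 0, -9)
Requested component of w3: -10

-10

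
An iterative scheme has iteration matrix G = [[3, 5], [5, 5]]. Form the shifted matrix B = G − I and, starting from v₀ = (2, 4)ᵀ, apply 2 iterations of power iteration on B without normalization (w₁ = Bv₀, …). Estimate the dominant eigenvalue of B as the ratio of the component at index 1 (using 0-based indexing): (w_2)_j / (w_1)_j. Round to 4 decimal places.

B = G − I has rows (2, 5); (5, 4)
w1 = Bv₀ = (2·2 + 5·4; 5·2 + 4·4) = (24, 26)
w2 = Bw1 = (2·24 + 5·26; 5·24 + 4·26) = (178, 224)
Ratio: 224/26 = 8.6154

μ ≈ 8.6154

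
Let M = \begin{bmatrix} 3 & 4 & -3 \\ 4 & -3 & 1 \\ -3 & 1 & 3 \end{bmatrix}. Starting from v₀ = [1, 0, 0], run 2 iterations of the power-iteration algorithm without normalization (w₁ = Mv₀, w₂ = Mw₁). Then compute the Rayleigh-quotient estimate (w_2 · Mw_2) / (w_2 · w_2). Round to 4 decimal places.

w1 = Mv₀ = (3, 4, -3)
w2 = Mw1 = (34, -3, -14)
Mw2 = (132, 131, -147)
w2·Mw2 = 34·132 + (-3)·131 + (-14)·(-147) = 6153; w2·w2 = 34·34 + (-3)·(-3) + (-14)·(-14) = 1361
λ ≈ 6153/1361 = 4.5209

λ ≈ 4.5209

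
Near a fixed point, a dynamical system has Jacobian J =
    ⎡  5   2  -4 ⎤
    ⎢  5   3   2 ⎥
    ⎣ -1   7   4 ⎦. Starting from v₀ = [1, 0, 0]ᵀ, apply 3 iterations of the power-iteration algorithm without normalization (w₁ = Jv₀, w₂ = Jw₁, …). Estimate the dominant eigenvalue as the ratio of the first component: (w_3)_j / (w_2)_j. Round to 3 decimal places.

λ ≈ 4.282

w1 = Jv₀ = (5, 5, -1)
w2 = Jw1 = (39, 38, 26)
w3 = Jw2 = (167, 361, 331)
Ratio at component: 167 / 39 = 4.282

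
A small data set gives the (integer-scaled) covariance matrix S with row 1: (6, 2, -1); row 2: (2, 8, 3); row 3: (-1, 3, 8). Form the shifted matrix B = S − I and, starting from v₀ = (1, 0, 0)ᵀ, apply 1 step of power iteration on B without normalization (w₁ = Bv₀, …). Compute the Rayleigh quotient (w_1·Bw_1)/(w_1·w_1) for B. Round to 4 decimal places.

B = S − I has rows (5, 2, -1); (2, 7, 3); (-1, 3, 7)
w1 = Bv₀ = (5, 2, -1)
Bw1 = (30, 21, -6)
w1·Bw1 = 198; w1·w1 = 30; μ ≈ 198/30 = 6.6000

6.6000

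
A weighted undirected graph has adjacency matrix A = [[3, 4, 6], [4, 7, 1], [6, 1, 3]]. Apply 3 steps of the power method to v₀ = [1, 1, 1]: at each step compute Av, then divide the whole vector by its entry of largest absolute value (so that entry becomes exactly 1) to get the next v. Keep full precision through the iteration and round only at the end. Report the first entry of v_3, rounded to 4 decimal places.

Av0 = (13.00000, 12.00000, 10.00000); divide by 13.00000 → v1 = (1.00000, 0.92308, 0.76923)
Av1 = (11.30769, 11.23077, 9.23077); divide by 11.30769 → v2 = (1.00000, 0.99320, 0.81633)
Av2 = (11.87075, 11.76871, 9.44218); divide by 11.87075 → v3 = (1.00000, 0.99140, 0.79542)
Requested entry of v3: 1745/1745 = 1.0000

1.0000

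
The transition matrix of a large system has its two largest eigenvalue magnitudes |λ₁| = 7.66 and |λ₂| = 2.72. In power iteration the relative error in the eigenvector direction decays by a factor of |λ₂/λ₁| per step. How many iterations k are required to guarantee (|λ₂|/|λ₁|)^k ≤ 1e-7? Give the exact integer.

|λ₂/λ₁| = 2.72/7.66 = 0.35509
Need k ≥ ln(1e-7) / ln(0.35509) = -16.1181 / -1.0354 ≈ 15.567
Smallest integer k satisfying the bound: 16

16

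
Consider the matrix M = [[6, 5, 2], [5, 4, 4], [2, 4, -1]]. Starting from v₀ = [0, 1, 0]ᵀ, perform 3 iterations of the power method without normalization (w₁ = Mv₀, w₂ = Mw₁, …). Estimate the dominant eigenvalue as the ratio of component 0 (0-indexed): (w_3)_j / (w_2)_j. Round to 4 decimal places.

w1 = Mv₀ = (6·0 + 5·1 + 2·0; 5·0 + 4·1 + 4·0; 2·0 + 4·1 + (-1)·0) = (5, 4, 4)
w2 = Mw1 = (6·5 + 5·4 + 2·4; 5·5 + 4·4 + 4·4; 2·5 + 4·4 + (-1)·4) = (58, 57, 22)
w3 = Mw2 = (677, 606, 322)
Ratio at component: 677 / 58 = 11.6724

λ ≈ 11.6724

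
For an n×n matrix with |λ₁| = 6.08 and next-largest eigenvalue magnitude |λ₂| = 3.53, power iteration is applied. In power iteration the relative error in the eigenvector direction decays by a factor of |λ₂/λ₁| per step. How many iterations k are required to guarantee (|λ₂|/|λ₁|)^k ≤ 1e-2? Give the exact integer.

|λ₂/λ₁| = 3.53/6.08 = 0.58059
Need k ≥ ln(1e-2) / ln(0.58059) = -4.6052 / -0.5437 ≈ 8.470
Smallest integer k satisfying the bound: 9

9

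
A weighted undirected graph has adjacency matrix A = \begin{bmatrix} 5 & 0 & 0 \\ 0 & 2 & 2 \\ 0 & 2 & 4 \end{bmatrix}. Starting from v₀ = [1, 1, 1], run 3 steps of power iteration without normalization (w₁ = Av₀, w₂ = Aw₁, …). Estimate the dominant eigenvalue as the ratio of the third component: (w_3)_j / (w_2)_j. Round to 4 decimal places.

w1 = Av₀ = (5, 4, 6)
w2 = Aw1 = (25, 20, 32)
w3 = Aw2 = (125, 104, 168)
Ratio at component: 168 / 32 = 5.2500

λ ≈ 5.2500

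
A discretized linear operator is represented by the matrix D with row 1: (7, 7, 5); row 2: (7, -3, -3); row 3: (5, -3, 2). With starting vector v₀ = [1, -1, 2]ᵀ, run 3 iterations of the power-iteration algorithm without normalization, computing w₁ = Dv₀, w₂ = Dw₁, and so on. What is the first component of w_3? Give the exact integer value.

w1 = Dv₀ = (7·1 + 7·(-1) + 5·2; 7·1 + (-3)·(-1) + (-3)·2; 5·1 + (-3)·(-1) + 2·2) = (10, 4, 12)
w2 = Dw1 = (7·10 + 7·4 + 5·12; 7·10 + (-3)·4 + (-3)·12; 5·10 + (-3)·4 + 2·12) = (158, 22, 62)
w3 = Dw2 = (1570, 854, 848)
The requested component of w3 is 1570.

1570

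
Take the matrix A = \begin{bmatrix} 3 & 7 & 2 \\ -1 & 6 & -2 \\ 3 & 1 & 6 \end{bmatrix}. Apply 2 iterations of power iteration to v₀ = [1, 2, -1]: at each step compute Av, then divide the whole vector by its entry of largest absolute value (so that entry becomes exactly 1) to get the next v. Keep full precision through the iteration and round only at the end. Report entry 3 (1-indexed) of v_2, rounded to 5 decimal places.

Av0 = (15.000000, 13.000000, -1.000000); divide by 15.000000 → v1 = (1.000000, 0.866667, -0.066667)
Av1 = (8.933333, 4.333333, 3.466667); divide by 8.933333 → v2 = (1.000000, 0.485075, 0.388060)
Requested entry of v2: 52/134 = 0.38806

0.38806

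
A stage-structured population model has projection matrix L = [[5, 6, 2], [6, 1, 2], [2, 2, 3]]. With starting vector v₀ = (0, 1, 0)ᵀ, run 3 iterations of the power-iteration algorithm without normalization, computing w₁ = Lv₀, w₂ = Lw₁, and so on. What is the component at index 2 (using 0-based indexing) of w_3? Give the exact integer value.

w1 = Lv₀ = (5·0 + 6·1 + 2·0; 6·0 + 1·1 + 2·0; 2·0 + 2·1 + 3·0) = (6, 1, 2)
w2 = Lw1 = (5·6 + 6·1 + 2·2; 6·6 + 1·1 + 2·2; 2·6 + 2·1 + 3·2) = (40, 41, 20)
w3 = Lw2 = (486, 321, 222)
The requested component of w3 is 222.

222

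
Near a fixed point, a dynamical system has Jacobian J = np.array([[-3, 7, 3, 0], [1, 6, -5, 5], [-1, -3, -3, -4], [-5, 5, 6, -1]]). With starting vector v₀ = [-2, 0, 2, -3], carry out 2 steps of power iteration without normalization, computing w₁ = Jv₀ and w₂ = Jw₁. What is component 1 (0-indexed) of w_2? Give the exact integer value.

w1 = Jv₀ = ((-3)·(-2) + 7·0 + 3·2 + 0·(-3); 1·(-2) + 6·0 + (-5)·2 + 5·(-3); (-1)·(-2) + (-3)·0 + (-3)·2 + (-4)·(-3); (-5)·(-2) + 5·0 + 6·2 + (-1)·(-3)) = (12, -27, 8, 25)
w2 = Jw1 = ((-3)·12 + 7·(-27) + 3·8 + 0·25; 1·12 + 6·(-27) + (-5)·8 + 5·25; (-1)·12 + (-3)·(-27) + (-3)·8 + (-4)·25; (-5)·12 + 5·(-27) + 6·8 + (-1)·25) = (-201, -65, -55, -172)
The requested component of w2 is -65.

-65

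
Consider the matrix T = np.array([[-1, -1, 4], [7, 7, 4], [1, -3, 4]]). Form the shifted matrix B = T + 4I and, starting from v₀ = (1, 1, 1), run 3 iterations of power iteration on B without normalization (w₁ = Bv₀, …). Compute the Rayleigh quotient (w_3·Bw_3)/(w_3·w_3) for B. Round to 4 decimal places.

μ ≈ 10.0998

B = T + 4I has rows (3, -1, 4); (7, 11, 4); (1, -3, 8)
w1 = Bv₀ = (3·1 + (-1)·1 + 4·1; 7·1 + 11·1 + 4·1; 1·1 + (-3)·1 + 8·1) = (6, 22, 6)
w2 = Bw1 = (3·6 + (-1)·22 + 4·6; 7·6 + 11·22 + 4·6; 1·6 + (-3)·22 + 8·6) = (20, 308, -12)
w3 = Bw2 = (-296, 3480, -1000)
Bw3 = (-8368, 32208, -18736)
w3·Bw3 = 133296768; w3·w3 = 13198016; μ ≈ 133296768/13198016 = 10.0998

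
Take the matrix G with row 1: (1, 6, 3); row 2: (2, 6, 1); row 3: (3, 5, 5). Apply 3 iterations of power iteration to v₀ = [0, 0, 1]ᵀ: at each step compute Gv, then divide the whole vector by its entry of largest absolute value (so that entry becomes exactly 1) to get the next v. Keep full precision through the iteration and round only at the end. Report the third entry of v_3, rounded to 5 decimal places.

Gv0 = (3.000000, 1.000000, 5.000000); divide by 5.000000 → v1 = (0.600000, 0.200000, 1.000000)
Gv1 = (4.800000, 3.400000, 7.800000); divide by 7.800000 → v2 = (0.615385, 0.435897, 1.000000)
Gv2 = (6.230769, 4.846154, 9.025641); divide by 9.025641 → v3 = (0.690341, 0.536932, 1.000000)
Requested entry of v3: 352/352 = 1.00000

1.00000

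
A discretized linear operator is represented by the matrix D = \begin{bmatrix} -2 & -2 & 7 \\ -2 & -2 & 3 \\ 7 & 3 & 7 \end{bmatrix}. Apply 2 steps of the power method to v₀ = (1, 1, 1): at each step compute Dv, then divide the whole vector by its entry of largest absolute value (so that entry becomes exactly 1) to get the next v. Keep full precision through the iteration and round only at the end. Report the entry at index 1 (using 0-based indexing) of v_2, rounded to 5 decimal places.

Dv0 = (3.000000, -1.000000, 17.000000); divide by 17.000000 → v1 = (0.176471, -0.058824, 1.000000)
Dv1 = (6.764706, 2.764706, 8.058824); divide by 8.058824 → v2 = (0.839416, 0.343066, 1.000000)
Requested entry of v2: 47/137 = 0.34307

0.34307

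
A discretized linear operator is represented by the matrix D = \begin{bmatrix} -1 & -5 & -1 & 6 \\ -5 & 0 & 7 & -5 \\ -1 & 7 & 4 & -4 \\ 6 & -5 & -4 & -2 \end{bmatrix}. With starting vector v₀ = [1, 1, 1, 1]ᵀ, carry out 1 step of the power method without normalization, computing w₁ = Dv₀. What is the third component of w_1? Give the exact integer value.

6

w1 = Dv₀ = (-1, -3, 6, -5)
The requested component of w1 is 6.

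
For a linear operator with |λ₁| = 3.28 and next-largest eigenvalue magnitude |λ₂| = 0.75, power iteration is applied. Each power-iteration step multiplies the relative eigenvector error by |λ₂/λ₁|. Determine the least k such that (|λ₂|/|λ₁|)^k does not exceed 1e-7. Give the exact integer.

|λ₂/λ₁| = 0.75/3.28 = 0.22866
Need k ≥ ln(1e-7) / ln(0.22866) = -16.1181 / -1.4755 ≈ 10.924
Smallest integer k satisfying the bound: 11

11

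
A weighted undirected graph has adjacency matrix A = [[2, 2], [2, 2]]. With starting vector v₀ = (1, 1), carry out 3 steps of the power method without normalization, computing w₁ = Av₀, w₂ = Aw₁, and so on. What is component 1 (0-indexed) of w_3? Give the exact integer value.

w1 = Av₀ = (4, 4)
w2 = Aw1 = (16, 16)
w3 = Aw2 = (64, 64)
The requested component of w3 is 64.

64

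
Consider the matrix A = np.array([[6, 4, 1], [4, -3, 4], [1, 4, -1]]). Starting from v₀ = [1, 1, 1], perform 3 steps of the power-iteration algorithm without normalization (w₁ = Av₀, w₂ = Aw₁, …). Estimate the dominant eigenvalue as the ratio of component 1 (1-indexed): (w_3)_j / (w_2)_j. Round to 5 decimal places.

8.30000

w1 = Av₀ = (6·1 + 4·1 + 1·1; 4·1 + (-3)·1 + 4·1; 1·1 + 4·1 + (-1)·1) = (11, 5, 4)
w2 = Aw1 = (6·11 + 4·5 + 1·4; 4·11 + (-3)·5 + 4·4; 1·11 + 4·5 + (-1)·4) = (90, 45, 27)
w3 = Aw2 = (747, 333, 243)
Ratio at component: 747 / 90 = 8.30000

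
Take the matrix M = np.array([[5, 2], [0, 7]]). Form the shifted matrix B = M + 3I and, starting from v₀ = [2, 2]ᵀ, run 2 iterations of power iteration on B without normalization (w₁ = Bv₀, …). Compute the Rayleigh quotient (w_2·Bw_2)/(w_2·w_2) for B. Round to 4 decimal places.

B = M + 3I has rows (8, 2); (0, 10)
w1 = Bv₀ = (20, 20)
w2 = Bw1 = (200, 200)
Bw2 = (2000, 2000)
w2·Bw2 = 800000; w2·w2 = 80000; μ ≈ 800000/80000 = 10.0000

μ ≈ 10.0000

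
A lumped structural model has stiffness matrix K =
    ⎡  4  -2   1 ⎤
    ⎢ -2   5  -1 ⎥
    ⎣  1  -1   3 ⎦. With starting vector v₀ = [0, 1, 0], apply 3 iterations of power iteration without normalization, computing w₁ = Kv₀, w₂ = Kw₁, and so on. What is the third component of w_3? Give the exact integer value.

w1 = Kv₀ = (-2, 5, -1)
w2 = Kw1 = (-19, 30, -10)
w3 = Kw2 = (-146, 198, -79)
The requested component of w3 is -79.

-79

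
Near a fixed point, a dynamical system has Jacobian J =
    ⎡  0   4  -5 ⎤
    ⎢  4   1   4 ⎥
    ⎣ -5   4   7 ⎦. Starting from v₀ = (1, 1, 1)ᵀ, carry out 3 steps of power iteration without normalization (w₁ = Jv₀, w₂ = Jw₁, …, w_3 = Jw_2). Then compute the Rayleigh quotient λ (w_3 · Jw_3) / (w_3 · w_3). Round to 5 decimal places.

w1 = Jv₀ = (-1, 9, 6)
w2 = Jw1 = (6, 29, 83)
w3 = Jw2 = (-299, 385, 667)
Jw3 = (-1795, 1857, 7704)
w3·Jw3 = (-299)·(-1795) + 385·1857 + 667·7704 = 6390218; w3·w3 = (-299)·(-299) + 385·385 + 667·667 = 682515
λ ≈ 6390218/682515 = 9.36275

9.36275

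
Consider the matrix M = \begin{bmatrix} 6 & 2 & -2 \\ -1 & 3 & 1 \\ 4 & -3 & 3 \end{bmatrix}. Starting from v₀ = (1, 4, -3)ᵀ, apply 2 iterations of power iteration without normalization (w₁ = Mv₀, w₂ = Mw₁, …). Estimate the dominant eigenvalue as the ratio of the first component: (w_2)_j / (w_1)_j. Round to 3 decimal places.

w1 = Mv₀ = (6·1 + 2·4 + (-2)·(-3); (-1)·1 + 3·4 + 1·(-3); 4·1 + (-3)·4 + 3·(-3)) = (20, 8, -17)
w2 = Mw1 = (6·20 + 2·8 + (-2)·(-17); (-1)·20 + 3·8 + 1·(-17); 4·20 + (-3)·8 + 3·(-17)) = (170, -13, 5)
Ratio at component: 170 / 20 = 8.500

λ ≈ 8.500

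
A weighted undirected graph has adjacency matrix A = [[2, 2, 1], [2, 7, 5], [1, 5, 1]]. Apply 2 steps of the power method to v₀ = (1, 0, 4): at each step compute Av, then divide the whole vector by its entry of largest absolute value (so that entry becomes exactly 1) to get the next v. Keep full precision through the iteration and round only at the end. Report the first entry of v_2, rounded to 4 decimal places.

Av0 = (6.00000, 22.00000, 5.00000); divide by 22.00000 → v1 = (0.27273, 1.00000, 0.22727)
Av1 = (2.77273, 8.68182, 5.50000); divide by 8.68182 → v2 = (0.31937, 1.00000, 0.63351)
Requested entry of v2: 61/191 = 0.3194

0.3194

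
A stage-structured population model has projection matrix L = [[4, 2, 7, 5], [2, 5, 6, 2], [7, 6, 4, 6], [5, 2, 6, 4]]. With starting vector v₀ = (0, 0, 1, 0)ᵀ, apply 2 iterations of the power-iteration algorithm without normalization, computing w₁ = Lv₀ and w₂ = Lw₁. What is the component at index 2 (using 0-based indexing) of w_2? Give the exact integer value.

w1 = Lv₀ = (4·0 + 2·0 + 7·1 + 5·0; 2·0 + 5·0 + 6·1 + 2·0; 7·0 + 6·0 + 4·1 + 6·0; 5·0 + 2·0 + 6·1 + 4·0) = (7, 6, 4, 6)
w2 = Lw1 = (4·7 + 2·6 + 7·4 + 5·6; 2·7 + 5·6 + 6·4 + 2·6; 7·7 + 6·6 + 4·4 + 6·6; 5·7 + 2·6 + 6·4 + 4·6) = (98, 80, 137, 95)
The requested component of w2 is 137.

137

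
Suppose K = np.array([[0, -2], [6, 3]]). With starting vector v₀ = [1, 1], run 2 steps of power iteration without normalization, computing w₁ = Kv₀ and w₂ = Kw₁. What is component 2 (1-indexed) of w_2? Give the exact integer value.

w1 = Kv₀ = (-2, 9)
w2 = Kw1 = (-18, 15)
The requested component of w2 is 15.

15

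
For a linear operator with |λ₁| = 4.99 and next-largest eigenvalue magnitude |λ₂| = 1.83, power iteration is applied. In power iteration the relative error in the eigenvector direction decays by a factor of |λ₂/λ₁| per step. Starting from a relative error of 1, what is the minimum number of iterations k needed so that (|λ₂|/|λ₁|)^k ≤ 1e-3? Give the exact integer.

7

|λ₂/λ₁| = 1.83/4.99 = 0.36673
Need k ≥ ln(1e-3) / ln(0.36673) = -6.9078 / -1.0031 ≈ 6.886
Smallest integer k satisfying the bound: 7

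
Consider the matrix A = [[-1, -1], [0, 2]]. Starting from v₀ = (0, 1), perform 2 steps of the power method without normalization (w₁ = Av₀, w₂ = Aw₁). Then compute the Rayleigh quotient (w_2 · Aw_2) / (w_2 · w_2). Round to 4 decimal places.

w1 = Av₀ = (-1, 2)
w2 = Aw1 = (-1, 4)
Aw2 = (-3, 8)
w2·Aw2 = (-1)·(-3) + 4·8 = 35; w2·w2 = (-1)·(-1) + 4·4 = 17
λ ≈ 35/17 = 2.0588

2.0588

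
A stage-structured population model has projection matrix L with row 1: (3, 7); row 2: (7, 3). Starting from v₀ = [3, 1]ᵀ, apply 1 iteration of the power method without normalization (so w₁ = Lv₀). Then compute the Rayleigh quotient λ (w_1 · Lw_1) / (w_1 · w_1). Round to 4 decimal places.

w1 = Lv₀ = (16, 24)
Lw1 = (216, 184)
w1·Lw1 = 16·216 + 24·184 = 7872; w1·w1 = 16·16 + 24·24 = 832
λ ≈ 7872/832 = 9.4615

λ ≈ 9.4615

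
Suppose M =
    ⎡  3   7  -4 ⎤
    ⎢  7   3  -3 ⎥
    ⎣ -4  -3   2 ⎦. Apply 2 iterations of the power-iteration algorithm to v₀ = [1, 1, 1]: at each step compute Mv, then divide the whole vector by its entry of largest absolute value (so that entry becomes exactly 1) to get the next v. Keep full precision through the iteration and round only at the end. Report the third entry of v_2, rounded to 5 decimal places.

-0.63218

Mv0 = (6.000000, 7.000000, -5.000000); divide by 7.000000 → v1 = (0.857143, 1.000000, -0.714286)
Mv1 = (12.428571, 11.142857, -7.857143); divide by 12.428571 → v2 = (1.000000, 0.896552, -0.632184)
Requested entry of v2: -55/87 = -0.63218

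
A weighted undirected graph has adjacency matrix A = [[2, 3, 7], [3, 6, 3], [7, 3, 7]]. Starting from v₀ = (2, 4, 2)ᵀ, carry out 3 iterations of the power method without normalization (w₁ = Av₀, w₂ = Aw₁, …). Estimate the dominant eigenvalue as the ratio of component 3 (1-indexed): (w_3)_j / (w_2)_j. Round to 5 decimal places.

14.38127

w1 = Av₀ = (30, 36, 40)
w2 = Aw1 = (448, 426, 598)
w3 = Aw2 = (6360, 5694, 8600)
Ratio at component: 8600 / 598 = 14.38127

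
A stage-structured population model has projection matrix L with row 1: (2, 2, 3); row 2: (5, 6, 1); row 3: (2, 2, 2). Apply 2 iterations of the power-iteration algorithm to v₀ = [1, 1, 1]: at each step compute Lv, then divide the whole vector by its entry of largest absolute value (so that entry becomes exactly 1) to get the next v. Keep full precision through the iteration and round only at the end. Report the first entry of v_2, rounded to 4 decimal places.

Lv0 = (7.00000, 12.00000, 6.00000); divide by 12.00000 → v1 = (0.58333, 1.00000, 0.50000)
Lv1 = (4.66667, 9.41667, 4.16667); divide by 9.41667 → v2 = (0.49558, 1.00000, 0.44248)
Requested entry of v2: 56/113 = 0.4956

0.4956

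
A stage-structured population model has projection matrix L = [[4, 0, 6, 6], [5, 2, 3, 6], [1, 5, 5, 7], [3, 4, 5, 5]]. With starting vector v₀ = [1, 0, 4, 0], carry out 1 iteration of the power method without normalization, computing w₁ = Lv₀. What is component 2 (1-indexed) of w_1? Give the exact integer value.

17

w1 = Lv₀ = (4·1 + 0·0 + 6·4 + 6·0; 5·1 + 2·0 + 3·4 + 6·0; 1·1 + 5·0 + 5·4 + 7·0; 3·1 + 4·0 + 5·4 + 5·0) = (28, 17, 21, 23)
The requested component of w1 is 17.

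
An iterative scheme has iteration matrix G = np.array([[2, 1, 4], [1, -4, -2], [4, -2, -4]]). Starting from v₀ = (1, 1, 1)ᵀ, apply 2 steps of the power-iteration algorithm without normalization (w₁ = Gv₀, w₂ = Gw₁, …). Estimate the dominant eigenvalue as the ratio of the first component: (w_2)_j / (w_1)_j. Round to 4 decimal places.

w1 = Gv₀ = (2·1 + 1·1 + 4·1; 1·1 + (-4)·1 + (-2)·1; 4·1 + (-2)·1 + (-4)·1) = (7, -5, -2)
w2 = Gw1 = (2·7 + 1·(-5) + 4·(-2); 1·7 + (-4)·(-5) + (-2)·(-2); 4·7 + (-2)·(-5) + (-4)·(-2)) = (1, 31, 46)
Ratio at component: 1 / 7 = 0.1429

λ ≈ 0.1429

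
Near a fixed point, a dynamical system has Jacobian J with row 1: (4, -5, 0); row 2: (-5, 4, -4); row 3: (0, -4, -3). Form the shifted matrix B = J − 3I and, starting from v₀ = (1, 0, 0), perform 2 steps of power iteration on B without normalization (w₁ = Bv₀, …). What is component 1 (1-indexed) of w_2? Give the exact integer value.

26

B = J − 3I has rows (1, -5, 0); (-5, 1, -4); (0, -4, -6)
w1 = Bv₀ = (1·1 + (-5)·0 + 0·0; (-5)·1 + 1·0 + (-4)·0; 0·1 + (-4)·0 + (-6)·0) = (1, -5, 0)
w2 = Bw1 = (1·1 + (-5)·(-5) + 0·0; (-5)·1 + 1·(-5) + (-4)·0; 0·1 + (-4)·(-5) + (-6)·0) = (26, -10, 20)
Requested component of w2: 26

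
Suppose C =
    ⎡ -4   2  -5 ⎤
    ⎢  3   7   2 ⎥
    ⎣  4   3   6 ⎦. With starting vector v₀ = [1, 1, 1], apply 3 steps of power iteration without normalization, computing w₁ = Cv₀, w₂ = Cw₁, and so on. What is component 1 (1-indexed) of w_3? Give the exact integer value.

w1 = Cv₀ = ((-4)·1 + 2·1 + (-5)·1; 3·1 + 7·1 + 2·1; 4·1 + 3·1 + 6·1) = (-7, 12, 13)
w2 = Cw1 = ((-4)·(-7) + 2·12 + (-5)·13; 3·(-7) + 7·12 + 2·13; 4·(-7) + 3·12 + 6·13) = (-13, 89, 86)
w3 = Cw2 = (-200, 756, 731)
The requested component of w3 is -200.

-200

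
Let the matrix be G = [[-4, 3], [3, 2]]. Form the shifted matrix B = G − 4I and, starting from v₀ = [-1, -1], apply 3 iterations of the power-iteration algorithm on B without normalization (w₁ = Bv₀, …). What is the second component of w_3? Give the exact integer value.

-163

B = G − 4I has rows (-8, 3); (3, -2)
w1 = Bv₀ = (5, -1)
w2 = Bw1 = (-43, 17)
w3 = Bw2 = (395, -163)
Requested component of w3: -163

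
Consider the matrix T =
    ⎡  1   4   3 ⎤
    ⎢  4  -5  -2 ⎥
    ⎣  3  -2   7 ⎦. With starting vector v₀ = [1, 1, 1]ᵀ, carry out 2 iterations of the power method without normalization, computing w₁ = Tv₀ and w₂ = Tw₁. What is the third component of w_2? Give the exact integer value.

86

w1 = Tv₀ = (8, -3, 8)
w2 = Tw1 = (20, 31, 86)
The requested component of w2 is 86.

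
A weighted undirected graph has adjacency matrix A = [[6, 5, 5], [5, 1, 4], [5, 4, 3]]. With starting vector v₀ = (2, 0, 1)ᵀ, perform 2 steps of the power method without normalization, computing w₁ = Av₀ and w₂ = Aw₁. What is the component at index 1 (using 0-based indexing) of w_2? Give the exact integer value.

w1 = Av₀ = (6·2 + 5·0 + 5·1; 5·2 + 1·0 + 4·1; 5·2 + 4·0 + 3·1) = (17, 14, 13)
w2 = Aw1 = (6·17 + 5·14 + 5·13; 5·17 + 1·14 + 4·13; 5·17 + 4·14 + 3·13) = (237, 151, 180)
The requested component of w2 is 151.

151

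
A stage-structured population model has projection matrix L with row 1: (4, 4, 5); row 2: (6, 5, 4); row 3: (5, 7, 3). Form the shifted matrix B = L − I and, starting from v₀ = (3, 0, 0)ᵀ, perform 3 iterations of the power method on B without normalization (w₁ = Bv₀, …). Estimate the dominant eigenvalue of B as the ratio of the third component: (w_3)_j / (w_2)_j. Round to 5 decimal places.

B = L − I has rows (3, 4, 5); (6, 4, 4); (5, 7, 2)
w1 = Bv₀ = (3·3 + 4·0 + 5·0; 6·3 + 4·0 + 4·0; 5·3 + 7·0 + 2·0) = (9, 18, 15)
w2 = Bw1 = (3·9 + 4·18 + 5·15; 6·9 + 4·18 + 4·15; 5·9 + 7·18 + 2·15) = (174, 186, 201)
w3 = Bw2 = (2271, 2592, 2574)
Ratio: 2574/201 = 12.80597

12.80597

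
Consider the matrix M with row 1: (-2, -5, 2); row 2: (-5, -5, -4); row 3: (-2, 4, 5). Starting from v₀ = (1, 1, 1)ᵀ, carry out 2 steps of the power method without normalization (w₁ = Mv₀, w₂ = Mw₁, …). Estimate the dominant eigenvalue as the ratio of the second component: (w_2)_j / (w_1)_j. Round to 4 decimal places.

w1 = Mv₀ = (-5, -14, 7)
w2 = Mw1 = (94, 67, -11)
Ratio at component: 67 / -14 = -4.7857

-4.7857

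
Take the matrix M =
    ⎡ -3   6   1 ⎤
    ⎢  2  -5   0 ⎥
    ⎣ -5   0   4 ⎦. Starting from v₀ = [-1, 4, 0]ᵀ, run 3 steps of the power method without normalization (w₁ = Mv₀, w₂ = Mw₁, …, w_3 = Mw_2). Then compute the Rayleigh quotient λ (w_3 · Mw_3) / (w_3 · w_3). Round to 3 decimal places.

-7.624

w1 = Mv₀ = ((-3)·(-1) + 6·4 + 1·0; 2·(-1) + (-5)·4 + 0·0; (-5)·(-1) + 0·4 + 4·0) = (27, -22, 5)
w2 = Mw1 = ((-3)·27 + 6·(-22) + 1·5; 2·27 + (-5)·(-22) + 0·5; (-5)·27 + 0·(-22) + 4·5) = (-208, 164, -115)
w3 = Mw2 = (1493, -1236, 580)
Mw3 = (-11315, 9166, -5145)
w3·Mw3 = 1493·(-11315) + (-1236)·9166 + 580·(-5145) = -31206571; w3·w3 = 1493·1493 + (-1236)·(-1236) + 580·580 = 4093145
λ ≈ -31206571/4093145 = -7.624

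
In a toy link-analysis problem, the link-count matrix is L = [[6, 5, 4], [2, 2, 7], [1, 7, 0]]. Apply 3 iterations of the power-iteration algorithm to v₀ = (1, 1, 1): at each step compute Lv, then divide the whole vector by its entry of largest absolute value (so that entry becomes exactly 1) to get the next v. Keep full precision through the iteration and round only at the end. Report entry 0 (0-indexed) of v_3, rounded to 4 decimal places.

1.0000

Lv0 = (15.00000, 11.00000, 8.00000); divide by 15.00000 → v1 = (1.00000, 0.73333, 0.53333)
Lv1 = (11.80000, 7.20000, 6.13333); divide by 11.80000 → v2 = (1.00000, 0.61017, 0.51977)
Lv2 = (11.12994, 6.85876, 5.27119); divide by 11.12994 → v3 = (1.00000, 0.61624, 0.47360)
Requested entry of v3: 1970/1970 = 1.0000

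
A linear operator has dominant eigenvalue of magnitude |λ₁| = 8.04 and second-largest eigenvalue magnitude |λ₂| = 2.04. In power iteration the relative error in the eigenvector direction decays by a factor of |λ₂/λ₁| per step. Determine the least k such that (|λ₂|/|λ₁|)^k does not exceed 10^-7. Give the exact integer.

12

|λ₂/λ₁| = 2.04/8.04 = 0.25373
Need k ≥ ln(10^-7) / ln(0.25373) = -16.1181 / -1.3715 ≈ 11.752
Smallest integer k satisfying the bound: 12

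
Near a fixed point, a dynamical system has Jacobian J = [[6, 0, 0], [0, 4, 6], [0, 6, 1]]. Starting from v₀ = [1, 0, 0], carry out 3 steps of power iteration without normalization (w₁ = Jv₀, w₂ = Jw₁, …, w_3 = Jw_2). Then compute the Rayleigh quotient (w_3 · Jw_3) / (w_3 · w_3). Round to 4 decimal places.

w1 = Jv₀ = (6, 0, 0)
w2 = Jw1 = (36, 0, 0)
w3 = Jw2 = (216, 0, 0)
Jw3 = (1296, 0, 0)
w3·Jw3 = 216·1296 + 0·0 + 0·0 = 279936; w3·w3 = 216·216 + 0·0 + 0·0 = 46656
λ ≈ 279936/46656 = 6.0000

λ ≈ 6.0000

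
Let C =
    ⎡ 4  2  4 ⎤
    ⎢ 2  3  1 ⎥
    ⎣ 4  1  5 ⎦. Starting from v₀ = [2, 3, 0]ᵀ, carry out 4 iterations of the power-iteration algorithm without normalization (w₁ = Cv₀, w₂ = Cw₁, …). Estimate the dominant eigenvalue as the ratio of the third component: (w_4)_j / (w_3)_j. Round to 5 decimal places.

9.35441

w1 = Cv₀ = (14, 13, 11)
w2 = Cw1 = (126, 78, 124)
w3 = Cw2 = (1156, 610, 1202)
w4 = Cw3 = (10652, 5344, 11244)
Ratio at component: 11244 / 1202 = 9.35441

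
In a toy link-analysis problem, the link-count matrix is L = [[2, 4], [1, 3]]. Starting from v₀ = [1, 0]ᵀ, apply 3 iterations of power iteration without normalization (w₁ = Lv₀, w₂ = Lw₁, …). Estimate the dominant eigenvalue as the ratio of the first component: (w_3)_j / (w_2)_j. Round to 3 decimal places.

λ ≈ 4.500

w1 = Lv₀ = (2, 1)
w2 = Lw1 = (8, 5)
w3 = Lw2 = (36, 23)
Ratio at component: 36 / 8 = 4.500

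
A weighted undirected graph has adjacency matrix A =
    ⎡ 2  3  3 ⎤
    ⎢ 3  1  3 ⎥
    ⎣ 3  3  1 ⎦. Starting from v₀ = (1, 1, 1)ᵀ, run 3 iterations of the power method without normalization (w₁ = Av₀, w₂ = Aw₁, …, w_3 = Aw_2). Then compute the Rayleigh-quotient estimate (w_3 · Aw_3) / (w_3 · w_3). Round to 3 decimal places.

w1 = Av₀ = (8, 7, 7)
w2 = Aw1 = (58, 52, 52)
w3 = Aw2 = (428, 382, 382)
Aw3 = (3148, 2812, 2812)
w3·Aw3 = 428·3148 + 382·2812 + 382·2812 = 3495712; w3·w3 = 428·428 + 382·382 + 382·382 = 475032
λ ≈ 3495712/475032 = 7.359

λ ≈ 7.359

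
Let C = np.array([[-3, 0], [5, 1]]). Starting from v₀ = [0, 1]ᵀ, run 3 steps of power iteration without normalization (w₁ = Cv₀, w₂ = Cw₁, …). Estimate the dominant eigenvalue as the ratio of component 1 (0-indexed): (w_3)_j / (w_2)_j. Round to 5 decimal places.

w1 = Cv₀ = ((-3)·0 + 0·1; 5·0 + 1·1) = (0, 1)
w2 = Cw1 = ((-3)·0 + 0·1; 5·0 + 1·1) = (0, 1)
w3 = Cw2 = (0, 1)
Ratio at component: 1 / 1 = 1.00000

1.00000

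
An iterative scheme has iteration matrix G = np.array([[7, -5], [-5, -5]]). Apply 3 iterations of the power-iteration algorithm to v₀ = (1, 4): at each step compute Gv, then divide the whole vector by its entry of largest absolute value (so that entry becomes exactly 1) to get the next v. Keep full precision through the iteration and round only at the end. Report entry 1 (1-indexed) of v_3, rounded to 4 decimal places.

Gv0 = (-13.00000, -25.00000); divide by -25.00000 → v1 = (0.52000, 1.00000)
Gv1 = (-1.36000, -7.60000); divide by -7.60000 → v2 = (0.17895, 1.00000)
Gv2 = (-3.74737, -5.89474); divide by -5.89474 → v3 = (0.63571, 1.00000)
Requested entry of v3: -712/-1120 = 0.6357

0.6357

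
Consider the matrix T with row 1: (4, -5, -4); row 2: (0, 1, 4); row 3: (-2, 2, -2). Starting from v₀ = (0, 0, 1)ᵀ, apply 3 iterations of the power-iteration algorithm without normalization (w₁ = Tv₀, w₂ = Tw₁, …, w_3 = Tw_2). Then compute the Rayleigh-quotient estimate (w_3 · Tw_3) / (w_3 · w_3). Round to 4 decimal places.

λ ≈ 5.6811

w1 = Tv₀ = (-4, 4, -2)
w2 = Tw1 = (-28, -4, 20)
w3 = Tw2 = (-172, 76, 8)
Tw3 = (-1100, 108, 480)
w3·Tw3 = (-172)·(-1100) + 76·108 + 8·480 = 201248; w3·w3 = (-172)·(-172) + 76·76 + 8·8 = 35424
λ ≈ 201248/35424 = 5.6811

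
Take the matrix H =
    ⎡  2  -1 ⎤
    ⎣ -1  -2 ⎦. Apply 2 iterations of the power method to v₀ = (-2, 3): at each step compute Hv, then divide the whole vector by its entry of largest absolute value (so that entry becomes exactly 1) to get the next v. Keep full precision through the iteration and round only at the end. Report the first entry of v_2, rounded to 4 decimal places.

Hv0 = (-7.00000, -4.00000); divide by -7.00000 → v1 = (1.00000, 0.57143)
Hv1 = (1.42857, -2.14286); divide by -2.14286 → v2 = (-0.66667, 1.00000)
Requested entry of v2: -10/15 = -0.6667

-0.6667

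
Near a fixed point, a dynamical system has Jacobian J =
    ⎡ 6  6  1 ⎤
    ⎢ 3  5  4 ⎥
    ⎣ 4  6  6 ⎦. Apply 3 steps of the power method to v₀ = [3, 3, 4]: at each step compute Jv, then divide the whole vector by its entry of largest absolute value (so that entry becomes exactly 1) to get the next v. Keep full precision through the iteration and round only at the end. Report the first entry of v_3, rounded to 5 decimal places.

0.73680

Jv0 = (40.000000, 40.000000, 54.000000); divide by 54.000000 → v1 = (0.740741, 0.740741, 1.000000)
Jv1 = (9.888889, 9.925926, 13.407407); divide by 13.407407 → v2 = (0.737569, 0.740331, 1.000000)
Jv2 = (9.867403, 9.914365, 13.392265); divide by 13.392265 → v3 = (0.736799, 0.740305, 1.000000)
Requested entry of v3: 7144/9696 = 0.73680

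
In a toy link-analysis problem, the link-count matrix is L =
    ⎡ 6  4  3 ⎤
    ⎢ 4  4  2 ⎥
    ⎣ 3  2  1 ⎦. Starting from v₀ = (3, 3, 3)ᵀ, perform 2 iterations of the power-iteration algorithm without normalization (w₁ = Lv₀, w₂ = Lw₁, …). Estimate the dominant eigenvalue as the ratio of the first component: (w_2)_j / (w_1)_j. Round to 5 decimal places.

λ ≈ 10.46154

w1 = Lv₀ = (39, 30, 18)
w2 = Lw1 = (408, 312, 195)
Ratio at component: 408 / 39 = 10.46154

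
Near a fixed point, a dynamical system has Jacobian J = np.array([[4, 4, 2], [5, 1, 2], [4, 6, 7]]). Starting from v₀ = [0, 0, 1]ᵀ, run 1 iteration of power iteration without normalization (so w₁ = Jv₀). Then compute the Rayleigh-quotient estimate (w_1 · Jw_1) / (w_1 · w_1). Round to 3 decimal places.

w1 = Jv₀ = (2, 2, 7)
Jw1 = (30, 26, 69)
w1·Jw1 = 2·30 + 2·26 + 7·69 = 595; w1·w1 = 2·2 + 2·2 + 7·7 = 57
λ ≈ 595/57 = 10.439

10.439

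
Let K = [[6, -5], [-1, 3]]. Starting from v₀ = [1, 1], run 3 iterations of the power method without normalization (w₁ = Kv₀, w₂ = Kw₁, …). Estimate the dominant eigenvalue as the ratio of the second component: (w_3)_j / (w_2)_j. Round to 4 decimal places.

λ ≈ 3.8000

w1 = Kv₀ = (6·1 + (-5)·1; (-1)·1 + 3·1) = (1, 2)
w2 = Kw1 = (6·1 + (-5)·2; (-1)·1 + 3·2) = (-4, 5)
w3 = Kw2 = (-49, 19)
Ratio at component: 19 / 5 = 3.8000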